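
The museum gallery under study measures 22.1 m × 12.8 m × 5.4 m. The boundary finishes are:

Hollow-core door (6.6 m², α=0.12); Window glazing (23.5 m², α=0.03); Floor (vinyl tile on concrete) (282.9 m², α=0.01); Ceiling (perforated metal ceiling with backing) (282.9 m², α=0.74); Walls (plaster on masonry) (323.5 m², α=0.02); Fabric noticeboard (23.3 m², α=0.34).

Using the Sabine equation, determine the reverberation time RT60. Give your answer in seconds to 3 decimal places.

1.078 seconds

A = Σ Sᵢαᵢ = 6.6*0.12 + 23.5*0.03 + 282.9*0.01 + 282.9*0.74 + 323.5*0.02 + 23.3*0.34 = 228.064 sabins.
Volume V = 22.1 × 12.8 × 5.4 = 1527.552 m³.
T = 0.161 V/A = 0.161·1527.552/228.064 = 1.078 s.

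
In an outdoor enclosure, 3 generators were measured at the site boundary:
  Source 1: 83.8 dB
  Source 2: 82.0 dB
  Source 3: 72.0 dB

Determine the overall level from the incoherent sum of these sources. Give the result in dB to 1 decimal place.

86.2 dB

Sum in the linear (power) domain: Σ 10^(Lᵢ/10) = 10^(83.8/10) + 10^(82.0/10) + 10^(72.0/10) = 4.142e+08.
Combined level = 10 log₁₀(4.142e+08) = 86.2 dB.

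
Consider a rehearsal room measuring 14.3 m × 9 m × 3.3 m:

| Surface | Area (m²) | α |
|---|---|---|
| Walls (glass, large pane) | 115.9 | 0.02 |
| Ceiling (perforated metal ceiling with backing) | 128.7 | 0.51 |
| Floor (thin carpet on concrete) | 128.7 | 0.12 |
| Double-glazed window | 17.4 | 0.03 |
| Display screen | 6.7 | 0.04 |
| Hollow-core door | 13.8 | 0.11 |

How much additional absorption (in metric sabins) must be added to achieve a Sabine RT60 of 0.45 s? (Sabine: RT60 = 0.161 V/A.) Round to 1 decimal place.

66.2 sabins

Total absorption A₁ = 115.9×0.02 + 128.7×0.51 + 128.7×0.12 + 17.4×0.03 + 6.7×0.04 + 13.8×0.11
  = 2.318 + 65.637 + 15.444 + 0.522 + 0.268 + 1.518 = 85.707 m² sabins.
Target A₂ = 0.161·424.71/0.45 = 151.952 sabins (V = 424.71 m³).
Additional absorption ΔA = 151.952 − 85.707 = 66.2 sabins.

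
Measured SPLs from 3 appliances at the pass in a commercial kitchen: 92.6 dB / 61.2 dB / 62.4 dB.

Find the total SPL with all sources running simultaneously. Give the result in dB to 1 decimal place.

Converting to relative power and adding: 10^(92.6/10) + 10^(61.2/10) + 10^(62.4/10) = 1.823e+09.
Back to dB: 10·log₁₀ Σ = 92.6 dB.

92.6 dB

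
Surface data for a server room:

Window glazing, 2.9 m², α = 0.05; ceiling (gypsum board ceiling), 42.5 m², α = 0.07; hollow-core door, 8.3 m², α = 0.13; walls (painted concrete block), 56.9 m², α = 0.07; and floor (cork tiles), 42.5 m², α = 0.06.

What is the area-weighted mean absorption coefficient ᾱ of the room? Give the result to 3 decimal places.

S = Σ Sᵢ = 2.9 + 42.5 + 8.3 + 56.9 + 42.5 = 153.1 m².
Weighted sum Σ Sα = 10.732.
ᾱ = A/S = 0.070.

0.070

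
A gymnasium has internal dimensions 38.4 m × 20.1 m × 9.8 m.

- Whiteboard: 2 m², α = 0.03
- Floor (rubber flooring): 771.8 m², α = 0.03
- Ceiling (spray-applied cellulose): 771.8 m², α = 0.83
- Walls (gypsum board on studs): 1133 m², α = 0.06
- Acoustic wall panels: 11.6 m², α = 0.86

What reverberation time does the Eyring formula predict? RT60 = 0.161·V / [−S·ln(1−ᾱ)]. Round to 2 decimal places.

1.40 sec

Total surface area S = 2 + 771.8 + 771.8 + 1133 + 11.6 = 2690.2 m².
Absorption A = 2×0.03 + 771.8×0.03 + 771.8×0.83 + 1133×0.06 + 11.6×0.86 = 741.764 sabins.
Mean coefficient ᾱ = A/S = 0.2757.
−S·ln(1−ᾱ) = −2690.2 × ln(1 − 0.2757) = 867.723.
V = 38.4 × 20.1 × 9.8 = 7564.032 m³.
RT60 = 0.161 × 7564.032 / 867.723 = 1.40 s.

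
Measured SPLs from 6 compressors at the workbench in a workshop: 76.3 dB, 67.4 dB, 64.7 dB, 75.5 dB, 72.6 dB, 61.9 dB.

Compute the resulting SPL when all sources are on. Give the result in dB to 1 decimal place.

Σ 10^(Lᵢ/10) = 1.063e+08.
Combined level = 10 log₁₀(1.063e+08) = 80.3 dB.

80.3 dB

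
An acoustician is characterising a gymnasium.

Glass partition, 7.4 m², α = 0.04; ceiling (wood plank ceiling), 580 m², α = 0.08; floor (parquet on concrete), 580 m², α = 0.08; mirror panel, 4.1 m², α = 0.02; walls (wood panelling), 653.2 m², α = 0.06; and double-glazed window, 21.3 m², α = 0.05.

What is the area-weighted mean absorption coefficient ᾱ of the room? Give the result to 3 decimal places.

0.072

Total surface area S = 1846.0 m².
Σ(Sᵢαᵢ) = 7.4*0.04 + 580*0.08 + 580*0.08 + 4.1*0.02 + 653.2*0.06 + 21.3*0.05 = 133.435.
ᾱ = A/S = 0.072.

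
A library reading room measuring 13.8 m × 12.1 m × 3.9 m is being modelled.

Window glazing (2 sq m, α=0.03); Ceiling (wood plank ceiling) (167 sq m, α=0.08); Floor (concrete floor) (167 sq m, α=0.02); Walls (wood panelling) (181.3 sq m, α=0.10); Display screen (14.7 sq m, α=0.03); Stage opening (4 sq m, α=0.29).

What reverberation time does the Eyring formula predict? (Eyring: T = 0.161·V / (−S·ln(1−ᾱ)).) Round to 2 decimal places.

S = Σ Sᵢ = 536.0 sq m.
Σ(Sᵢαᵢ) = 2·0.03 + 167·0.08 + 167·0.02 + 181.3·0.10 + 14.7·0.03 + 4·0.29 = 36.491.
Mean coefficient ᾱ = A/S = 0.0681.
−S·ln(1−ᾱ) = −536.0 × ln(1 − 0.0681) = 37.804.
V = 13.8 × 12.1 × 3.9 = 651.222 m³.
T = 0.161·V/[−S·ln(1−ᾱ)] = 0.161·651.222/37.804 = 2.77 s.

2.77 s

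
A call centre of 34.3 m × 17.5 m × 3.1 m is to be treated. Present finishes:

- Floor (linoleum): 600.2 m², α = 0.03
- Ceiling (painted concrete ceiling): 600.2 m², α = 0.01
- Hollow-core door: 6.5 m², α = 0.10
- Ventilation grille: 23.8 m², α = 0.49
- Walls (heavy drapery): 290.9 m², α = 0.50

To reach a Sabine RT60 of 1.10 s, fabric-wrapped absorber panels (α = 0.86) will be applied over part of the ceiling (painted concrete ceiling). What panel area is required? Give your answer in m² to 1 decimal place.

Equivalent absorption area: A₁ = 600.2*0.03 + 600.2*0.01 + 6.5*0.10 + 23.8*0.49 + 290.9*0.50 = 181.770 m².
V = 1860.775 m³. Target absorption A₂ = 0.161 × 1860.775 / 1.10 = 272.350 sabins.
ΔA needed = 272.350 − 181.770 = 90.580 sabins.
Each m² of panel replacing the ceiling (painted concrete ceiling) adds (0.86 − 0.01) = 0.85 sabins.
Area = ΔA/Δα = 90.580/0.85 = 106.6 m².

106.6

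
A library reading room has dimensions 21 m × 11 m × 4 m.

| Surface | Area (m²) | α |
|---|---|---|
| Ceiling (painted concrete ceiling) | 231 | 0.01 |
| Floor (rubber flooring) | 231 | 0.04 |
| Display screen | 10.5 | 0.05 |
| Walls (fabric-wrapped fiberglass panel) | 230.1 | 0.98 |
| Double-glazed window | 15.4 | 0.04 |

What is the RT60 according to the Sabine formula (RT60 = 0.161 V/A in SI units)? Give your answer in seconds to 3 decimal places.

0.625 sec

Total absorption A = 231*0.01 + 231*0.04 + 10.5*0.05 + 230.1*0.98 + 15.4*0.04
  = 2.310 + 9.240 + 0.525 + 225.498 + 0.616 = 238.189 m² sabins.
V = 21·11·4 = 924 m³.
T = 0.161 V/A = 0.161·924/238.189 = 0.625 s.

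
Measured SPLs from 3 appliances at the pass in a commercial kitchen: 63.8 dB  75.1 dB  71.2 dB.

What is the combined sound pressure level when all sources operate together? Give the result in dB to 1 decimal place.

76.8 dB

Σ 10^(Lᵢ/10) = 4.794e+07.
L_total = 10·log₁₀(4.794e+07) = 76.8 dB.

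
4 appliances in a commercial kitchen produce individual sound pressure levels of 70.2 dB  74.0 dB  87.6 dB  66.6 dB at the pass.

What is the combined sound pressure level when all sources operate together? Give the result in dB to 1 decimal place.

87.9 dB

Σ 10^(Lᵢ/10) = 6.156e+08.
Combined level = 10 log₁₀(6.156e+08) = 87.9 dB.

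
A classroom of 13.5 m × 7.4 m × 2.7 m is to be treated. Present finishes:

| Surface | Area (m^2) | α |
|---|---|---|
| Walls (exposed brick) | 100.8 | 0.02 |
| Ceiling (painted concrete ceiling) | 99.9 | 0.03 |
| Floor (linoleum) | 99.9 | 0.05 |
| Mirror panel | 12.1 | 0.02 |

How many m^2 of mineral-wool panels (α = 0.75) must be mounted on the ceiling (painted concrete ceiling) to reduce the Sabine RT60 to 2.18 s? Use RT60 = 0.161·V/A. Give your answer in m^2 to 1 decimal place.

13.4

Summing Sᵢαᵢ: 2.016 + 2.997 + 4.995 + 0.242 → A₁ = 10.250 sabins.
V = 269.73 m³. Target absorption A₂ = 0.161 × 269.73 / 2.18 = 19.920 sabins.
ΔA needed = 19.920 − 10.250 = 9.670 sabins.
Net gain per m^2: Δα = 0.75 − 0.03 = 0.72.
Panel area = 9.670 / 0.72 = 13.4 m^2.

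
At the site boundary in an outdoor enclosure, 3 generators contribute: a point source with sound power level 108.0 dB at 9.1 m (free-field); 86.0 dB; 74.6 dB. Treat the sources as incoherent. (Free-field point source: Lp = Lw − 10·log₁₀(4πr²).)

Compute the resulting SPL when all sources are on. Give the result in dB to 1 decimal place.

Source at 9.1 m: Lp = 108.0 − 10·log₁₀(4π·9.1²) = 108.0 − 10·log₁₀(1040.621) = 77.8 dB.
Sum in the linear (power) domain: Σ 10^(Lᵢ/10) = 10^(77.8/10) + 10^(86.0/10) + 10^(74.6/10) = 4.872e+08.
Back to dB: 10·log₁₀ Σ = 86.9 dB.

86.9 dB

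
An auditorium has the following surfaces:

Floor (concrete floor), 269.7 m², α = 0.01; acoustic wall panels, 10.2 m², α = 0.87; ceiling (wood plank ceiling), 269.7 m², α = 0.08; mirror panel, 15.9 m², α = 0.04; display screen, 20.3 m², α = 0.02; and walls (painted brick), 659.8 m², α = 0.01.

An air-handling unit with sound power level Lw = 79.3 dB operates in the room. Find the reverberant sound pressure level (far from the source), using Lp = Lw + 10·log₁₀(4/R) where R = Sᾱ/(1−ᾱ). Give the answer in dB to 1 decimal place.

69.1 dB

A = 40.787 sabins; S = 1245.6 m².
ᾱ = 0.0327, so room constant R = A/(1−ᾱ) = 42.166 m².
Lp = Lw + 10 log₁₀(4/R) = 79.3 -10.23 = 69.1 dB.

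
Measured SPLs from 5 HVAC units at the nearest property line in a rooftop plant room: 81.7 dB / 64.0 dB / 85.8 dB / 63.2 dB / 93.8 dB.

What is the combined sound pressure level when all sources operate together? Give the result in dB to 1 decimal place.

Σ 10^(Lᵢ/10) = 2.932e+09.
L_total = 10·log₁₀(2.932e+09) = 94.7 dB.

94.7 dB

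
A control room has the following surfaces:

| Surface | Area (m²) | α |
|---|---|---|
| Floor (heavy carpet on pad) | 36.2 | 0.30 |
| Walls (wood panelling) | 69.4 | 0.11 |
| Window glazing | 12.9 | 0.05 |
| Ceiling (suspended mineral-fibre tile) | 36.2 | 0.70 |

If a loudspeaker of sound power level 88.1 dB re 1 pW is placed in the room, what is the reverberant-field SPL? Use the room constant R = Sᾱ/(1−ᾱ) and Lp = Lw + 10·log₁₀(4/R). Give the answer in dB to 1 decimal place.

Σ(Sᵢαᵢ) = 36.2·0.30 + 69.4·0.11 + 12.9·0.05 + 36.2·0.70 = 44.479; total area S = 154.7 m².
ᾱ = 0.2875, so room constant R = A/(1−ᾱ) = 62.427 m².
Lp = 88.1 + 10·log₁₀(4/62.427) = 88.1 + (-11.93) = 76.2 dB.

76.2 dB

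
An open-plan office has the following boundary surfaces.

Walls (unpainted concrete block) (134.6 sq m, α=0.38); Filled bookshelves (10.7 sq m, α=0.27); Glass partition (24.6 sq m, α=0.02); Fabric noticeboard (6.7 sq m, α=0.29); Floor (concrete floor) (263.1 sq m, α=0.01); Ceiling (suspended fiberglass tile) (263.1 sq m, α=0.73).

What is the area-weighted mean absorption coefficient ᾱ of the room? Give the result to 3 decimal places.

0.357

S = Σ Sᵢ = 134.6 + 10.7 + 24.6 + 6.7 + 263.1 + 263.1 = 702.8 sq m.
Weighted sum Σ Sα = 251.166.
ᾱ = A/S = 0.357.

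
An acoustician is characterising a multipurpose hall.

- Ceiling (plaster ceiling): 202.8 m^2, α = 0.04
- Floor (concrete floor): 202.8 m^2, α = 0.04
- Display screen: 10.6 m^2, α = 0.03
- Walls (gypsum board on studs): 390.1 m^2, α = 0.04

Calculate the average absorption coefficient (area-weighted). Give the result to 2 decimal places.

0.04

S = Σ Sᵢ = 202.8 + 202.8 + 10.6 + 390.1 = 806.3 m^2.
Σ(Sᵢαᵢ) = 202.8*0.04 + 202.8*0.04 + 10.6*0.03 + 390.1*0.04 = 32.146.
ᾱ = A/S = 0.04.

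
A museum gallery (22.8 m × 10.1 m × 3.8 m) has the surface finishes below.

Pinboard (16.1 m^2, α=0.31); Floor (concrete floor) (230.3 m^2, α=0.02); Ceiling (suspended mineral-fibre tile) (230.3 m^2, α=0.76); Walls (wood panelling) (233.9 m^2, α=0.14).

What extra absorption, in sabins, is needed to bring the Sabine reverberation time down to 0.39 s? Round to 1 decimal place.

Summing Sᵢαᵢ: 4.991 + 4.606 + 175.028 + 32.746 → A₁ = 217.371 sabins.
Target A₂ = 0.161·875.064/0.39 = 361.244 sabins (V = 875.064 m³).
ΔA = A₂ − A₁ = 361.244 − 217.371 = 143.9 sabins.

143.9 sabins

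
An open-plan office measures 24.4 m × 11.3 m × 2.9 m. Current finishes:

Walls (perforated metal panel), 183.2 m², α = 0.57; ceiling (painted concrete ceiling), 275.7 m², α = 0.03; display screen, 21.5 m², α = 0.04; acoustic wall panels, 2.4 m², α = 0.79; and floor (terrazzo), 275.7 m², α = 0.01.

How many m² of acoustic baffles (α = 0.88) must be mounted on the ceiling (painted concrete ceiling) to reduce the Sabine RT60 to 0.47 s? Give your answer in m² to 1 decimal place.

183.2

Equivalent absorption area: A₁ = 183.2×0.57 + 275.7×0.03 + 21.5×0.04 + 2.4×0.79 + 275.7×0.01 = 118.208 m².
Required A₂ = 0.161·799.588/0.47 = 273.901 sabins.
ΔA needed = 273.901 − 118.208 = 155.693 sabins.
Each m² of panel replacing the ceiling (painted concrete ceiling) adds (0.88 − 0.03) = 0.85 sabins.
Area = ΔA/Δα = 155.693/0.85 = 183.2 m².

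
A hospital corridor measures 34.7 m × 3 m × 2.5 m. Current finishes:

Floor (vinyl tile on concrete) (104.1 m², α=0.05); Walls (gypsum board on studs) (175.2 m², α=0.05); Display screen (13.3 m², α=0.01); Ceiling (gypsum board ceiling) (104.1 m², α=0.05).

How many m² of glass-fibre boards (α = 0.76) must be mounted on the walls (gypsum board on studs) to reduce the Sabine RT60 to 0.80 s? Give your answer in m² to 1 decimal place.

Equivalent absorption area: A₁ = 104.1×0.05 + 175.2×0.05 + 13.3×0.01 + 104.1×0.05 = 19.303 m².
Required A₂ = 0.161·260.25/0.80 = 52.375 sabins.
ΔA needed = 52.375 − 19.303 = 33.072 sabins.
Each m² of panel replacing the walls (gypsum board on studs) adds (0.76 − 0.05) = 0.71 sabins.
Panel area = 33.072 / 0.71 = 46.6 m².

46.6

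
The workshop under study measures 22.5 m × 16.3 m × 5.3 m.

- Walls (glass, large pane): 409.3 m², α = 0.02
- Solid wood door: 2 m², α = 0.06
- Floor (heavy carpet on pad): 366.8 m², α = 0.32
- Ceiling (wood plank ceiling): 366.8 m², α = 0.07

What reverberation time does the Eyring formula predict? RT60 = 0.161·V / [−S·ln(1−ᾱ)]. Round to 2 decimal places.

1.93 seconds

S = Σ Sᵢ = 1144.9 m².
Absorption A = 409.3×0.02 + 2×0.06 + 366.8×0.32 + 366.8×0.07 = 151.358 sabins.
Mean coefficient ᾱ = A/S = 0.1322.
−S·ln(1−ᾱ) = −1144.9 × ln(1 − 0.1322) = 162.340.
V = 22.5 × 16.3 × 5.3 = 1943.775 m³.
T = 0.161·V/[−S·ln(1−ᾱ)] = 0.161·1943.775/162.340 = 1.93 s.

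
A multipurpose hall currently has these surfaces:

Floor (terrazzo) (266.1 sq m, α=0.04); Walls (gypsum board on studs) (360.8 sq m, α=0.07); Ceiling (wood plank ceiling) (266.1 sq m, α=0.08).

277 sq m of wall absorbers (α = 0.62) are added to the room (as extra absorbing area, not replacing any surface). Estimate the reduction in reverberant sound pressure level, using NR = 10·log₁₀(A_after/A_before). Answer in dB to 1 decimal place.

Total absorption A_before = 266.1*0.04 + 360.8*0.07 + 266.1*0.08
  = 10.644 + 25.256 + 21.288 = 57.188 sq m sabins.
Treatment contributes 277·0.62 = 171.740 sabins.
A_after = 57.188 + 171.740 = 228.928 sabins.
Reduction = 10 log₁₀(A_after/A_before) = 10 log₁₀(4.0031) = 6.0 dB.

6.0 dB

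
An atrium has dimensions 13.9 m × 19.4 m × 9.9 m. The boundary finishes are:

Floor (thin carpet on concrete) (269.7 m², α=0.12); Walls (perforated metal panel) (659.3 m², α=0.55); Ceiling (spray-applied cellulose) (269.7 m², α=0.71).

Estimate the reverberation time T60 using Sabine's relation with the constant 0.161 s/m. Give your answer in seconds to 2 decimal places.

0.73 s

A = Σ Sᵢαᵢ = 269.7*0.12 + 659.3*0.55 + 269.7*0.71 = 586.466 sabins.
V = 13.9·19.4·9.9 = 2669.634 m³.
T = 0.161 V/A = 0.161·2669.634/586.466 = 0.73 s.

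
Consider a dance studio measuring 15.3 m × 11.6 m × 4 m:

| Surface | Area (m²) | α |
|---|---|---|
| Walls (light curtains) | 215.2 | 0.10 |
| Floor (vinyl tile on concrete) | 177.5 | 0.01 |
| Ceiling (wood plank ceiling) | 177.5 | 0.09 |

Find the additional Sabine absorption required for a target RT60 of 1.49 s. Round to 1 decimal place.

37.4 sabins

Equivalent absorption area: A₁ = 215.2*0.10 + 177.5*0.01 + 177.5*0.09 = 39.270 m².
For T = 1.49 s, need A₂ = 0.161·V/T = 0.161·709.92/1.49 = 76.709 sabins.
Additional absorption ΔA = 76.709 − 39.270 = 37.4 sabins.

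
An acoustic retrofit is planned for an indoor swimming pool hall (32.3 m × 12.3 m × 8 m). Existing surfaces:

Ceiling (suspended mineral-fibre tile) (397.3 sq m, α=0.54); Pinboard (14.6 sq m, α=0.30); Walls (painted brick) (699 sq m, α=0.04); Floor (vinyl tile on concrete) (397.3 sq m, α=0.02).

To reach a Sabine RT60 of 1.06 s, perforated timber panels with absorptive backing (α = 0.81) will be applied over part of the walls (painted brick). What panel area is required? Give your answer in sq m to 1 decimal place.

A₁ = Σ Sᵢαᵢ = 397.3·0.54 + 14.6·0.30 + 699·0.04 + 397.3·0.02 = 254.828 sabins.
Required A₂ = 0.161·3178.32/1.06 = 482.745 sabins.
Absorption to add: 482.745 − 254.828 = 227.917 sabins.
Net gain per sq m: Δα = 0.81 − 0.04 = 0.77.
Panel area = 227.917 / 0.77 = 296.0 sq m.

296.0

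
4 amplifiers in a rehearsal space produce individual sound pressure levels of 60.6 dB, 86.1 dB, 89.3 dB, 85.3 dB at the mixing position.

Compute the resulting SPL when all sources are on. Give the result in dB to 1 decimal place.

Σ 10^(Lᵢ/10) = 1.599e+09.
L_total = 10·log₁₀(1.599e+09) = 92.0 dB.

92.0 dB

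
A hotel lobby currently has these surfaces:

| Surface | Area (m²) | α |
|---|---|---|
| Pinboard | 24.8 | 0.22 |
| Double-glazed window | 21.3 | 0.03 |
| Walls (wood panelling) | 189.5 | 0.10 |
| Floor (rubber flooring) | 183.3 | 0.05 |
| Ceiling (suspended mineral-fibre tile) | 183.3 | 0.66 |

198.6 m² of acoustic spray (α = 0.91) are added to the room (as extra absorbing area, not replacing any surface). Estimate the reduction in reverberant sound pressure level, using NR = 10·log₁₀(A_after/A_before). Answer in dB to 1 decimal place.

3.4 dB

Equivalent absorption area: A_before = 24.8*0.22 + 21.3*0.03 + 189.5*0.10 + 183.3*0.05 + 183.3*0.66 = 155.188 m².
Treatment contributes 198.6·0.91 = 180.726 sabins.
New total A_after = 335.914 sabins.
NR = 10·log₁₀(335.914/155.188) = 3.4 dB.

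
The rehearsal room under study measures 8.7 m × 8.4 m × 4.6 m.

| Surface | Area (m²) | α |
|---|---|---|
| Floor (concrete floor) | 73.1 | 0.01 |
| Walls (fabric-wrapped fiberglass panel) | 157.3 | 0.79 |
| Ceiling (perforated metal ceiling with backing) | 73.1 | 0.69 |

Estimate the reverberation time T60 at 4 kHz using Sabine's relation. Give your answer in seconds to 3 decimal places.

0.309 seconds

Equivalent absorption area: A = 73.1×0.01 + 157.3×0.79 + 73.1×0.69 = 175.437 m².
Room volume: 336.168 m³.
Sabine: RT60 = 0.161 × 336.168 / 175.437 = 0.309 s.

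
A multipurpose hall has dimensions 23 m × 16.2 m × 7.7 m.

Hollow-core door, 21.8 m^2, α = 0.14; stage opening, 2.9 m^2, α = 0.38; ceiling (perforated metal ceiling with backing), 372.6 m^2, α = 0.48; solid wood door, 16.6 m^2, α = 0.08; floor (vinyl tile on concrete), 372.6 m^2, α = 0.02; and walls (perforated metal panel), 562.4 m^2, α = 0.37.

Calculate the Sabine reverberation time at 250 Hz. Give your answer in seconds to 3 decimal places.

A = Σ Sᵢαᵢ = 21.8·0.14 + 2.9·0.38 + 372.6·0.48 + 16.6·0.08 + 372.6·0.02 + 562.4·0.37 = 399.870 sabins.
Volume V = 23 × 16.2 × 7.7 = 2869.02 m³.
T = 0.161 V/A = 0.161·2869.02/399.870 = 1.155 s.

1.155 seconds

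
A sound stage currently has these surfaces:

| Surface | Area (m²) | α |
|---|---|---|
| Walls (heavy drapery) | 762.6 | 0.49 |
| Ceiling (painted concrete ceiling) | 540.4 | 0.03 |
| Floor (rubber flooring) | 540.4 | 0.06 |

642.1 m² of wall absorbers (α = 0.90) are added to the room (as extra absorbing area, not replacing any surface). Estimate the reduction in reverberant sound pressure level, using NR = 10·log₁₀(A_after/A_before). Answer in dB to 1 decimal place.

Summing Sᵢαᵢ: 373.674 + 16.212 + 32.424 → A_before = 422.310 sabins.
Added absorption = 642.1 × 0.90 = 577.890 sabins.
New total A_after = 1000.200 sabins.
NR = 10·log₁₀(1000.200/422.310) = 3.7 dB.

3.7 dB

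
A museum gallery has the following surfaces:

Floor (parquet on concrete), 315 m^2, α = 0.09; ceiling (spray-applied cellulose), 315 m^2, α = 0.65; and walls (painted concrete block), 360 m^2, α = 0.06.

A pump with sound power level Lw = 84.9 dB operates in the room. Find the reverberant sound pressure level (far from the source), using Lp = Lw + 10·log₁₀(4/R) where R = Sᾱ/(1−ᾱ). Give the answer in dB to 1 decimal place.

65.6 dB

A = 254.700 sabins; S = 990.0 m^2.
ᾱ = 254.700/990.0 = 0.2573; R = Sᾱ/(1−ᾱ) = 254.700/(1−0.2573) = 342.938 m^2.
Lp = 84.9 + 10·log₁₀(4/342.938) = 84.9 + (-19.33) = 65.6 dB.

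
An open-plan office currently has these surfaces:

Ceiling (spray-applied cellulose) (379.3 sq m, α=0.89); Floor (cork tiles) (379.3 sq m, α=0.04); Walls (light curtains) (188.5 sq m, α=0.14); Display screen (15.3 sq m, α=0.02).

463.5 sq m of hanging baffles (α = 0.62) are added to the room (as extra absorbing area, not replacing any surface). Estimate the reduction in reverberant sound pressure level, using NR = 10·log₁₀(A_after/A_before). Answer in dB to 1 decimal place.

2.4 dB

Total absorption A_before = 379.3×0.89 + 379.3×0.04 + 188.5×0.14 + 15.3×0.02
  = 337.577 + 15.172 + 26.390 + 0.306 = 379.445 sq m sabins.
Treatment contributes 463.5·0.62 = 287.370 sabins.
New total A_after = 666.815 sabins.
NR = 10·log₁₀(666.815/379.445) = 2.4 dB.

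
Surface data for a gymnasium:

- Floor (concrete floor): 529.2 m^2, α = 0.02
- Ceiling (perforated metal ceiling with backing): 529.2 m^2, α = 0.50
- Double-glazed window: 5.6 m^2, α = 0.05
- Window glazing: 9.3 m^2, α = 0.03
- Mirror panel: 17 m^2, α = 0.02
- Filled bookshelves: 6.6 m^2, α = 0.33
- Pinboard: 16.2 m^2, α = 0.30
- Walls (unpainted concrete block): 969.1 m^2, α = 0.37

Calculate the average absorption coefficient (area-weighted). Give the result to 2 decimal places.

0.31

S = Σ Sᵢ = 529.2 + 529.2 + 5.6 + 9.3 + 17 + 6.6 + 16.2 + 969.1 = 2082.2 m^2.
A = 529.2×0.02 + 529.2×0.50 + 5.6×0.05 + 9.3×0.03 + 17×0.02 + 6.6×0.33 + 16.2×0.30 + 969.1×0.37 = 641.688 sabins.
ᾱ = 641.688 / 2082.2 = 0.31.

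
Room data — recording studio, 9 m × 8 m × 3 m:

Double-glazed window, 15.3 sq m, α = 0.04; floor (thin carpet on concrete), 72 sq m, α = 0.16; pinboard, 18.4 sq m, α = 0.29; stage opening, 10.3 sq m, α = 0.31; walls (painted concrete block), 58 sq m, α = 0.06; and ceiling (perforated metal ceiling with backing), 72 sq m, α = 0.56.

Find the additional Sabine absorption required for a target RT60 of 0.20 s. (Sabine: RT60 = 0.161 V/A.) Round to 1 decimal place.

109.4 sabins

Equivalent absorption area: A₁ = 15.3×0.04 + 72×0.16 + 18.4×0.29 + 10.3×0.31 + 58×0.06 + 72×0.56 = 64.461 sq m.
Target A₂ = 0.161·216/0.20 = 173.880 sabins (V = 216 m³).
Additional absorption ΔA = 173.880 − 64.461 = 109.4 sabins.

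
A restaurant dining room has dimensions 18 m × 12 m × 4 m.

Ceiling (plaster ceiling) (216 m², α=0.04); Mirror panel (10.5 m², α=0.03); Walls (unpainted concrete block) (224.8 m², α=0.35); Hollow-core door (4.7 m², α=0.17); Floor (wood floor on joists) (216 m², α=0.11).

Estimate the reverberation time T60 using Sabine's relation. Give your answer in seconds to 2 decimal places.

Total absorption A = 216×0.04 + 10.5×0.03 + 224.8×0.35 + 4.7×0.17 + 216×0.11
  = 8.640 + 0.315 + 78.680 + 0.799 + 23.760 = 112.194 m² sabins.
Room volume: 864 m³.
Sabine: RT60 = 0.161 × 864 / 112.194 = 1.24 s.

1.24 s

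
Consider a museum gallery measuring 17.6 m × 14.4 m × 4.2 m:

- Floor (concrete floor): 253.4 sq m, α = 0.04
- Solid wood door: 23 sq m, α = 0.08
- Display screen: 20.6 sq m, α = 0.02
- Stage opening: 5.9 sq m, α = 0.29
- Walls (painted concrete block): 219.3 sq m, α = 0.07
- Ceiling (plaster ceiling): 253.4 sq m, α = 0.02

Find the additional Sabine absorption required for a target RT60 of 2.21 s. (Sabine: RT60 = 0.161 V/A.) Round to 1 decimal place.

43.0 sabins

A₁ = Σ Sᵢαᵢ = 253.4·0.04 + 23·0.08 + 20.6·0.02 + 5.9·0.29 + 219.3·0.07 + 253.4·0.02 = 34.518 sabins.
For T = 2.21 s, need A₂ = 0.161·V/T = 0.161·1064.448/2.21 = 77.546 sabins.
Additional absorption ΔA = 77.546 − 34.518 = 43.0 sabins.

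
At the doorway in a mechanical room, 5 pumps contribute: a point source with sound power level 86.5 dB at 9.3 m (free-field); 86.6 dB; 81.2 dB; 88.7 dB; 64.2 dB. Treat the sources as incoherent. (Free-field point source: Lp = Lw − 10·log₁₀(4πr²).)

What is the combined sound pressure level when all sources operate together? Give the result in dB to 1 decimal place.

91.2 dB

Source at 9.3 m: Lp = 86.5 − 10·log₁₀(4π·9.3²) = 86.5 − 10·log₁₀(1086.865) = 56.1 dB.
Σ 10^(Lᵢ/10) = 1.333e+09.
Combined level = 10 log₁₀(1.333e+09) = 91.2 dB.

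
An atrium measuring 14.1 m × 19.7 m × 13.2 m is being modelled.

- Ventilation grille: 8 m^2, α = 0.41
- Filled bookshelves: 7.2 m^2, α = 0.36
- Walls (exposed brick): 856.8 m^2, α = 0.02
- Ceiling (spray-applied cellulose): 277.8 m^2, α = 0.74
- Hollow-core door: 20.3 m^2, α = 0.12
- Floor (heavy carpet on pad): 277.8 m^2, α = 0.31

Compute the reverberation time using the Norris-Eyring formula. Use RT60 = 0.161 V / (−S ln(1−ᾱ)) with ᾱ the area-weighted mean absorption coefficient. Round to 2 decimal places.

Total surface area S = 8 + 7.2 + 856.8 + 277.8 + 20.3 + 277.8 = 1447.9 m^2.
Absorption A = 8×0.41 + 7.2×0.36 + 856.8×0.02 + 277.8×0.74 + 20.3×0.12 + 277.8×0.31 = 317.134 sabins.
Mean coefficient ᾱ = A/S = 0.2190.
−S·ln(1−ᾱ) = −1447.9 × ln(1 − 0.2190) = 357.892.
V = 14.1 × 19.7 × 13.2 = 3666.564 m³.
RT60 = 0.161 × 3666.564 / 357.892 = 1.65 s.

1.65 sec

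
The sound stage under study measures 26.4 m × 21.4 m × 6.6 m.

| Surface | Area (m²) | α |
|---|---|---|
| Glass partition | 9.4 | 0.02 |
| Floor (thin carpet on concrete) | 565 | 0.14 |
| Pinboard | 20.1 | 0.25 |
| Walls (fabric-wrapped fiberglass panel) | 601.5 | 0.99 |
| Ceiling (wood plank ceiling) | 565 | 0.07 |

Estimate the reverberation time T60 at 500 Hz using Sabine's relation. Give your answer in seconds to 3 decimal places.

Equivalent absorption area: A = 9.4*0.02 + 565*0.14 + 20.1*0.25 + 601.5*0.99 + 565*0.07 = 719.348 m².
V = 26.4·21.4·6.6 = 3728.736 m³.
T = 0.161 V/A = 0.161·3728.736/719.348 = 0.835 s.

0.835 seconds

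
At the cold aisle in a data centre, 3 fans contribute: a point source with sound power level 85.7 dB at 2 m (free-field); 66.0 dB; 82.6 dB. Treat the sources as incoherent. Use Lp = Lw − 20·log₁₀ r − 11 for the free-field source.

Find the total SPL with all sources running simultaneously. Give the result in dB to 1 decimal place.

Source at 2 m: Lp = 85.7 − 20·log₁₀(2) − 11 = 68.7 dB.
Sum in the linear (power) domain: Σ 10^(Lᵢ/10) = 10^(68.7/10) + 10^(66.0/10) + 10^(82.6/10) = 1.934e+08.
L_total = 10·log₁₀(1.934e+08) = 82.9 dB.

82.9 dB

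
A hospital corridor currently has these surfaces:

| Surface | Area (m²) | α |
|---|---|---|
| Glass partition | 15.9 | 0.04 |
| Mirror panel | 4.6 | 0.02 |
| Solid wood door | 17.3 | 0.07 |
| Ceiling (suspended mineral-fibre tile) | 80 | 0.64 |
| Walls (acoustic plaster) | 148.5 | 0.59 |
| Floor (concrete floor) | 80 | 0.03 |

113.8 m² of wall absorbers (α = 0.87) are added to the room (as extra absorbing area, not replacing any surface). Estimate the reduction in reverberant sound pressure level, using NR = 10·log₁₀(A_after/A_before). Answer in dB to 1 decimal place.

Total absorption A_before = 15.9*0.04 + 4.6*0.02 + 17.3*0.07 + 80*0.64 + 148.5*0.59 + 80*0.03
  = 0.636 + 0.092 + 1.211 + 51.200 + 87.615 + 2.400 = 143.154 m² sabins.
Added absorption = 113.8 × 0.87 = 99.006 sabins.
A_after = 143.154 + 99.006 = 242.160 sabins.
Reduction = 10 log₁₀(A_after/A_before) = 10 log₁₀(1.6916) = 2.3 dB.

2.3 dB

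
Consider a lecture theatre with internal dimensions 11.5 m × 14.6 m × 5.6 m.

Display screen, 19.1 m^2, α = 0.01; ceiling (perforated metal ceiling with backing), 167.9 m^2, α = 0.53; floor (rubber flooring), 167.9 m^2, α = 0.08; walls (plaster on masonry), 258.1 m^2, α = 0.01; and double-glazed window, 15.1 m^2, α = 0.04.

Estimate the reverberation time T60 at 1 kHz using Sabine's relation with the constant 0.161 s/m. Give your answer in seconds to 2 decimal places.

A = Σ Sᵢαᵢ = 19.1×0.01 + 167.9×0.53 + 167.9×0.08 + 258.1×0.01 + 15.1×0.04 = 105.795 sabins.
Volume V = 11.5 × 14.6 × 5.6 = 940.24 m³.
RT60 = 0.161 · V / A = 0.161 × 940.24 / 105.795 = 1.43 s.

1.43 seconds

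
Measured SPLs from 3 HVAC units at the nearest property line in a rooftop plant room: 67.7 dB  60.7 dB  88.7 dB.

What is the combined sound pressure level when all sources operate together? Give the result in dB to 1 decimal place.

Σ 10^(Lᵢ/10) = 7.484e+08.
Combined level = 10 log₁₀(7.484e+08) = 88.7 dB.

88.7 dB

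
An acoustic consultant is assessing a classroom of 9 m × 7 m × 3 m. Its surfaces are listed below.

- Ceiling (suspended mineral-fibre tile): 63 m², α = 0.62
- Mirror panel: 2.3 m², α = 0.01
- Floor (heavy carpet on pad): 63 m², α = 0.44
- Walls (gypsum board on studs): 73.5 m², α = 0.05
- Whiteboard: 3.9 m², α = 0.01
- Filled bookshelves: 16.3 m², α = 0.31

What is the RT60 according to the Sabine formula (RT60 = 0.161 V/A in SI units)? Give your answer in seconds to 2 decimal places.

Equivalent absorption area: A = 63×0.62 + 2.3×0.01 + 63×0.44 + 73.5×0.05 + 3.9×0.01 + 16.3×0.31 = 75.570 m².
Volume V = 9 × 7 × 3 = 189 m³.
Sabine: RT60 = 0.161 × 189 / 75.570 = 0.40 s.

0.40 seconds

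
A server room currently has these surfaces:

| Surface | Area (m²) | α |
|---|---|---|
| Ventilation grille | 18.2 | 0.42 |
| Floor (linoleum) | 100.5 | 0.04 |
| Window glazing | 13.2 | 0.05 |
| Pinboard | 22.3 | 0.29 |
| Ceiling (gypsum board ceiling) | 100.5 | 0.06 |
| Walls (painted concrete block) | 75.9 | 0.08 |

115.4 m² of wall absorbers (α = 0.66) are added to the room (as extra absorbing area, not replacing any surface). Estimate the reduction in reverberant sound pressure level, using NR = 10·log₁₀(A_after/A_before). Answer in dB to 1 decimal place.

5.4 dB

A_before = Σ Sᵢαᵢ = 18.2*0.42 + 100.5*0.04 + 13.2*0.05 + 22.3*0.29 + 100.5*0.06 + 75.9*0.08 = 30.893 sabins.
Added absorption = 115.4 × 0.66 = 76.164 sabins.
New total A_after = 107.057 sabins.
NR = 10·log₁₀(107.057/30.893) = 5.4 dB.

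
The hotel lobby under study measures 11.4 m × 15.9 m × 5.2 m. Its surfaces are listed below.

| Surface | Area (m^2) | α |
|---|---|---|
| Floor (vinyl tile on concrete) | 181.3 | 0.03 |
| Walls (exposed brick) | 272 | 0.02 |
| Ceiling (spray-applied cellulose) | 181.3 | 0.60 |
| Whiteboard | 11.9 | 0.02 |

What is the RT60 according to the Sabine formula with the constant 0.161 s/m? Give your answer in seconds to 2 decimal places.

1.27 sec

A = Σ Sᵢαᵢ = 181.3*0.03 + 272*0.02 + 181.3*0.60 + 11.9*0.02 = 119.897 sabins.
Volume V = 11.4 × 15.9 × 5.2 = 942.552 m³.
Sabine: RT60 = 0.161 × 942.552 / 119.897 = 1.27 s.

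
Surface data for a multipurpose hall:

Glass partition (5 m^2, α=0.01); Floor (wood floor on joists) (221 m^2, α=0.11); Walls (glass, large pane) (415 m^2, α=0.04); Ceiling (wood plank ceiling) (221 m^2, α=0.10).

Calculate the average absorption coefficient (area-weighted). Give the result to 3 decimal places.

0.073

Total surface area S = 862.0 m^2.
A = 5*0.01 + 221*0.11 + 415*0.04 + 221*0.10 = 63.060 sabins.
ᾱ = 63.060 / 862.0 = 0.073.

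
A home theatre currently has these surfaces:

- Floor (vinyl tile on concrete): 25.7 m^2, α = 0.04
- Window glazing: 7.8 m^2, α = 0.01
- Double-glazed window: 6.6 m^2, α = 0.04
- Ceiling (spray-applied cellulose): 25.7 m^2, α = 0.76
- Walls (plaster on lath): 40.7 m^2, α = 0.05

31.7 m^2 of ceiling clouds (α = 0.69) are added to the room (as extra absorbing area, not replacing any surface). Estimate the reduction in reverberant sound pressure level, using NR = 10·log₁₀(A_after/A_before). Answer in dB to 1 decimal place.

A_before = Σ Sᵢαᵢ = 25.7*0.04 + 7.8*0.01 + 6.6*0.04 + 25.7*0.76 + 40.7*0.05 = 22.937 sabins.
Treatment contributes 31.7·0.69 = 21.873 sabins.
A_after = 22.937 + 21.873 = 44.810 sabins.
NR = 10·log₁₀(44.810/22.937) = 2.9 dB.

2.9 dB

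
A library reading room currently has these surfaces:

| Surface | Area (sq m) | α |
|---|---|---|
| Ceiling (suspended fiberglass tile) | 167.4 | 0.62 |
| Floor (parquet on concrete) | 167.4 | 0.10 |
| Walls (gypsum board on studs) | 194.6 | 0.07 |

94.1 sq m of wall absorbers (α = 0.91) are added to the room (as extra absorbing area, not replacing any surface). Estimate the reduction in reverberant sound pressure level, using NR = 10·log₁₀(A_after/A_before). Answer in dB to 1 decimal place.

Equivalent absorption area: A_before = 167.4·0.62 + 167.4·0.10 + 194.6·0.07 = 134.150 sq m.
Added absorption = 94.1 × 0.91 = 85.631 sabins.
A_after = 134.150 + 85.631 = 219.781 sabins.
NR = 10·log₁₀(219.781/134.150) = 2.1 dB.

2.1 dB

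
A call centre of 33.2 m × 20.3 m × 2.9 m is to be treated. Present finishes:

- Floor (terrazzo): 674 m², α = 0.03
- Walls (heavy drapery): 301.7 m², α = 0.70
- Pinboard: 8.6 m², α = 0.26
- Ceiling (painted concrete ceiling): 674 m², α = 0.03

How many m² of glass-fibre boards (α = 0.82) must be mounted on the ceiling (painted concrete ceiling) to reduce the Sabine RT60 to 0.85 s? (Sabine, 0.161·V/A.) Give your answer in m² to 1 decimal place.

A₁ = Σ Sᵢαᵢ = 674×0.03 + 301.7×0.70 + 8.6×0.26 + 674×0.03 = 253.866 sabins.
Required A₂ = 0.161·1954.484/0.85 = 370.202 sabins.
Absorption to add: 370.202 − 253.866 = 116.336 sabins.
Each m² of panel replacing the ceiling (painted concrete ceiling) adds (0.82 − 0.03) = 0.79 sabins.
Panel area = 116.336 / 0.79 = 147.3 m².

147.3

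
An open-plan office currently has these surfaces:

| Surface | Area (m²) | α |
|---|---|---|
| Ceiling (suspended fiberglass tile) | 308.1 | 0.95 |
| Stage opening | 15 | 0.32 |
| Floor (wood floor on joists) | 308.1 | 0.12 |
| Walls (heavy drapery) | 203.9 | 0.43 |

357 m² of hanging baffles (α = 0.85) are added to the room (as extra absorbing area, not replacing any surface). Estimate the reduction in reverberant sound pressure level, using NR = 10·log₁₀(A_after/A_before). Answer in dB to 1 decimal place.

2.4 dB

Equivalent absorption area: A_before = 308.1*0.95 + 15*0.32 + 308.1*0.12 + 203.9*0.43 = 422.144 m².
Added absorption = 357 × 0.85 = 303.450 sabins.
New total A_after = 725.594 sabins.
NR = 10·log₁₀(725.594/422.144) = 2.4 dB.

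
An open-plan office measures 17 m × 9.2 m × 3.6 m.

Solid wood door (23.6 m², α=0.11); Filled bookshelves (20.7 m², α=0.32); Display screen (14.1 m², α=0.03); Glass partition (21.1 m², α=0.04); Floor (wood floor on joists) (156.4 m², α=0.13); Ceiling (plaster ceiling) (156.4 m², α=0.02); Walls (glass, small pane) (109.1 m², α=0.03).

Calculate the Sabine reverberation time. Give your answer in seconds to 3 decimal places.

A = Σ Sᵢαᵢ = 23.6*0.11 + 20.7*0.32 + 14.1*0.03 + 21.1*0.04 + 156.4*0.13 + 156.4*0.02 + 109.1*0.03 = 37.220 sabins.
Volume V = 17 × 9.2 × 3.6 = 563.04 m³.
Sabine: RT60 = 0.161 × 563.04 / 37.220 = 2.436 s.

2.436 s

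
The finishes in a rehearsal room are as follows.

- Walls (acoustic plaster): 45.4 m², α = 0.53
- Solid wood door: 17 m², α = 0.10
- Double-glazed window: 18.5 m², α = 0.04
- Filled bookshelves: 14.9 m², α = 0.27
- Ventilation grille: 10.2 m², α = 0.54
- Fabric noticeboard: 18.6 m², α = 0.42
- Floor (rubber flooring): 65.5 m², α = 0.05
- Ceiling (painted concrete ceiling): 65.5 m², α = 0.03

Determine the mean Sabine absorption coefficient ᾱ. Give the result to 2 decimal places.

0.19

Total surface area S = 255.6 m².
A = 45.4·0.53 + 17·0.10 + 18.5·0.04 + 14.9·0.27 + 10.2·0.54 + 18.6·0.42 + 65.5·0.05 + 65.5·0.03 = 49.085 sabins.
ᾱ = A/S = 0.19.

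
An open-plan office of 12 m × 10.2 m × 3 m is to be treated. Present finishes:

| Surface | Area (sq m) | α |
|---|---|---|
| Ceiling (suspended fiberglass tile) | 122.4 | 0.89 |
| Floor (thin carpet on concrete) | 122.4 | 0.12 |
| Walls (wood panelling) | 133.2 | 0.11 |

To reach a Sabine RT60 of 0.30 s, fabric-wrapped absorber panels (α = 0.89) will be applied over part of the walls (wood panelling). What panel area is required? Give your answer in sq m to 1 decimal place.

A₁ = Σ Sᵢαᵢ = 122.4×0.89 + 122.4×0.12 + 133.2×0.11 = 138.276 sabins.
Required A₂ = 0.161·367.2/0.30 = 197.064 sabins.
Absorption to add: 197.064 − 138.276 = 58.788 sabins.
Each sq m of panel replacing the walls (wood panelling) adds (0.89 − 0.11) = 0.78 sabins.
Area = ΔA/Δα = 58.788/0.78 = 75.4 sq m.

75.4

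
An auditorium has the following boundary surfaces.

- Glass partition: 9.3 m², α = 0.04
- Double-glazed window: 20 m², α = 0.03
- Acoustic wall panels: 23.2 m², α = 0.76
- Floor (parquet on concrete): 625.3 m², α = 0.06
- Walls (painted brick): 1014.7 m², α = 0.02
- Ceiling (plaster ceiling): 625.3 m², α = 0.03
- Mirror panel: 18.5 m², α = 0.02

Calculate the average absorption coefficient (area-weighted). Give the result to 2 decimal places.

0.04

S = Σ Sᵢ = 9.3 + 20 + 23.2 + 625.3 + 1014.7 + 625.3 + 18.5 = 2336.3 m².
A = 9.3×0.04 + 20×0.03 + 23.2×0.76 + 625.3×0.06 + 1014.7×0.02 + 625.3×0.03 + 18.5×0.02 = 95.545 sabins.
ᾱ = 95.545 / 2336.3 = 0.04.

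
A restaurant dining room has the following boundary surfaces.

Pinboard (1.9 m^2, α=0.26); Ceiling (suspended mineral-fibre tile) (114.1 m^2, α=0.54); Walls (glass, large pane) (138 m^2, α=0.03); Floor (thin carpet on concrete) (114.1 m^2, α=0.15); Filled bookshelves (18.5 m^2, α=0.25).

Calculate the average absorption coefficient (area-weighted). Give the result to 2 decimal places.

0.23

Total surface area S = 386.6 m^2.
Weighted sum Σ Sα = 87.988.
ᾱ = A/S = 0.23.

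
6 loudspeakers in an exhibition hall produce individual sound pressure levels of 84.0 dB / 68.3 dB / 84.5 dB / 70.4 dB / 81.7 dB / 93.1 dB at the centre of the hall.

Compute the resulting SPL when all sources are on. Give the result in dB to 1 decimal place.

Sum in the linear (power) domain: Σ 10^(Lᵢ/10) = 10^(84.0/10) + 10^(68.3/10) + 10^(84.5/10) + 10^(70.4/10) + 10^(81.7/10) + 10^(93.1/10) = 2.74e+09.
L_total = 10·log₁₀(2.74e+09) = 94.4 dB.

94.4 dB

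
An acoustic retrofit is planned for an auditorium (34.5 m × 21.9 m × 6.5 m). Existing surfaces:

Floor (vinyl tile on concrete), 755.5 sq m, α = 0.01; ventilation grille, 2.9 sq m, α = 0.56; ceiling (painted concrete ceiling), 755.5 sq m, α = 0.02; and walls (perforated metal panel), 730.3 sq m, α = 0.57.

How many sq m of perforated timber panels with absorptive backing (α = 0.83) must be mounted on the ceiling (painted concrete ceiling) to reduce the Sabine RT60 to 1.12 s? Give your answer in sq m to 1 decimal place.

327.7

Equivalent absorption area: A₁ = 755.5×0.01 + 2.9×0.56 + 755.5×0.02 + 730.3×0.57 = 440.560 sq m.
V = 4911.075 m³. Target absorption A₂ = 0.161 × 4911.075 / 1.12 = 705.967 sabins.
Absorption to add: 705.967 − 440.560 = 265.407 sabins.
Each sq m of panel replacing the ceiling (painted concrete ceiling) adds (0.83 − 0.02) = 0.81 sabins.
Area = ΔA/Δα = 265.407/0.81 = 327.7 sq m.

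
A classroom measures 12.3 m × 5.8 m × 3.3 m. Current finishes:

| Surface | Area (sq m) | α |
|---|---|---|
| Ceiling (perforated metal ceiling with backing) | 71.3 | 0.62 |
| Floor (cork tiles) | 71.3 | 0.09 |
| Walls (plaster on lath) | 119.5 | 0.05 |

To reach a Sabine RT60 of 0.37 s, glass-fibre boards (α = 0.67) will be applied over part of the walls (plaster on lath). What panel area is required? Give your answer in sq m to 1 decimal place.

73.9

Summing Sᵢαᵢ: 44.206 + 6.417 + 5.975 → A₁ = 56.598 sabins.
Required A₂ = 0.161·235.422/0.37 = 102.440 sabins.
ΔA needed = 102.440 − 56.598 = 45.842 sabins.
Net gain per sq m: Δα = 0.67 − 0.05 = 0.62.
Area = ΔA/Δα = 45.842/0.62 = 73.9 sq m.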